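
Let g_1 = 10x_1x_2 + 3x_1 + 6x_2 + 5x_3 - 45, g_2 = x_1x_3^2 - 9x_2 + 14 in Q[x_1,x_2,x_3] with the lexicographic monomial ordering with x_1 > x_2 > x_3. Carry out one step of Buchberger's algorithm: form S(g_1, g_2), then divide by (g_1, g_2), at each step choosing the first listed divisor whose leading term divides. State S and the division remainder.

lcm(LM(g_1), LM(g_2)) = x_1x_2x_3^2.
S = (lcm/LT(g_1))·g_1 − (lcm/LT(g_2))·g_2 = 3/10x_1x_3^2 + 9x_2^2 + 3/5x_2x_3^2 - 14x_2 + 1/2x_3^3 - 9/2x_3^2.
Reduce S modulo (g_1, g_2) in that order:
  leading term x_1x_3^2: subtract (3/10)·g_2 from 3/10x_1x_3^2 + 9x_2^2 + 3/5x_2x_3^2 - 14x_2 + 1/2x_3^3 - 9/2x_3^2 → 9x_2^2 + 3/5x_2x_3^2 - 113/10x_2 + 1/2x_3^3 - 9/2x_3^2 - 21/5
  leading term x_2^2: no divisor's leading term divides it; move 9x_2^2 to the remainder.
  leading term x_2x_3^2: no divisor's leading term divides it; move 3/5x_2x_3^2 to the remainder.
  leading term x_2: no divisor's leading term divides it; move -113/10x_2 to the remainder.
  leading term x_3^3: no divisor's leading term divides it; move 1/2x_3^3 to the remainder.
  leading term x_3^2: no divisor's leading term divides it; move -9/2x_3^2 to the remainder.
  leading term 1: no divisor's leading term divides it; move -21/5 to the remainder.
The remainder 9x_2^2 + 3/5x_2x_3^2 - 113/10x_2 + 1/2x_3^3 - 9/2x_3^2 - 21/5 is nonzero, so it would be added as the next basis element.

S(g_1, g_2) = 3/10x_1x_3^2 + 9x_2^2 + 3/5x_2x_3^2 - 14x_2 + 1/2x_3^3 - 9/2x_3^2; remainder on division = 9x_2^2 + 3/5x_2x_3^2 - 113/10x_2 + 1/2x_3^3 - 9/2x_3^2 - 21/5.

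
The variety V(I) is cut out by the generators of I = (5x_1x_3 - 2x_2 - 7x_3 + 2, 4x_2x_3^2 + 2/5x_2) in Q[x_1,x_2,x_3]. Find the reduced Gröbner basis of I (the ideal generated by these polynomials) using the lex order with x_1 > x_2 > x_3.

The reduced Gröbner basis is the canonical form of the ideal for this ordering.

f_1 = 5x_1x_3 - 2x_2 - 7x_3 + 2, LT = x_1x_3.
f_2 = 4x_2x_3^2 + 2/5x_2, LT = x_2x_3^2.

S(f_1,f_2): lcm = x_1x_2x_3^2. S = -1/10x_1x_2 - 2/5x_2^2x_3 - 7/5x_2x_3^2 + 2/5x_2x_3.
  leading term x_1x_2: no divisor's leading term divides it; move -1/10x_1x_2 to the remainder.
  leading term x_2^2x_3: no divisor's leading term divides it; move -2/5x_2^2x_3 to the remainder.
  leading term x_2x_3^2: subtract (-7/20)·f_2 from -7/5x_2x_3^2 + 2/5x_2x_3 → 2/5x_2x_3 + 7/50x_2
  leading term x_2x_3: no divisor's leading term divides it; move 2/5x_2x_3 to the remainder.
  leading term x_2: no divisor's leading term divides it; move 7/50x_2 to the remainder.
  remainder -1/10x_1x_2 - 2/5x_2^2x_3 + 2/5x_2x_3 + 7/50x_2 ≠ 0; add g_3 = -1/10x_1x_2 - 2/5x_2^2x_3 + 2/5x_2x_3 + 7/50x_2 to the basis.

The other S-polynomials (S(f_1,g_3), S(f_2,g_3)) all reduce to 0 modulo the current basis, so we have a Gröbner basis.

G = {x_1x_2 + 4x_2^2x_3 - 4x_2x_3 - 7/5x_2, x_1x_3 - 2/5x_2 - 7/5x_3 + 2/5, x_2x_3^2 + 1/10x_2}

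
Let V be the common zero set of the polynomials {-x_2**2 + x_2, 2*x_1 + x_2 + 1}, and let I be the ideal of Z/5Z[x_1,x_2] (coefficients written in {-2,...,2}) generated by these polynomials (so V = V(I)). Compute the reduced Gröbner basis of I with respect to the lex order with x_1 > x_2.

f_1 = -x_2**2 + x_2, LT = x_2**2.
f_2 = 2*x_1 + x_2 + 1, LT = x_1.

The S-polynomials (S(f_1,f_2)) all reduce to 0 modulo the current basis, so we have a Gröbner basis.

G = {x_1 - 2*x_2 - 2, x_2**2 - x_2}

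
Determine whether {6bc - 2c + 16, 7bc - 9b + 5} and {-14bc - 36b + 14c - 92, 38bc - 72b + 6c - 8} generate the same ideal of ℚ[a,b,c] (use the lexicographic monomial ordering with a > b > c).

Two ideals are equal iff their reduced Gröbner bases coincide (the reduced basis is unique for a fixed ordering).
Buchberger on the first generating set:
f_1 = 6bc - 2c + 16, LT = bc.
f_2 = 7bc - 9b + 5, LT = bc.

S(f_1,f_2): lcm = bc. S = 9/7b - ⅓c + 41/21.
  leading term b: no divisor's leading term divides it; move 9/7b to the remainder.
  leading term c: no divisor's leading term divides it; move -⅓c to the remainder.
  leading term 1: no divisor's leading term divides it; move 41/21 to the remainder.
  remainder 9/7b - ⅓c + 41/21 ≠ 0; add g_3 = 9/7b - ⅓c + 41/21 to the basis.

S(f_1,g_3): lcm = bc. S = 7/27c² - 50/27c + 8/3.
  leading term c²: no divisor's leading term divides it; move 7/27c² to the remainder.
  leading term c: no divisor's leading term divides it; move -50/27c to the remainder.
  leading term 1: no divisor's leading term divides it; move 8/3 to the remainder.
  remainder 7/27c² - 50/27c + 8/3 ≠ 0; add g_4 = 7/27c² - 50/27c + 8/3 to the basis.

S(f_2,g_3): lcm = bc. S = -9/7b + 7/27c² - 41/27c + 5/7.
  leading term b: subtract (-1)·g_3 from -9/7b + 7/27c² - 41/27c + 5/7 → 7/27c² - 50/27c + 8/3
  leading term c²: subtract (1)·g_4 from 7/27c² - 50/27c + 8/3 → 0
  remainder 0.

S(f_1,g_4): lcm = bc². S = 50/7bc - 72/7b - ⅓c² + 8/3c.
  leading term bc: subtract (25/21)·f_1 from 50/7bc - 72/7b - ⅓c² + 8/3c → -72/7b - ⅓c² + 106/21c - 400/21
  leading term b: subtract (-8)·g_3 from -72/7b - ⅓c² + 106/21c - 400/21 → -⅓c² + 50/21c - 24/7
  leading term c²: subtract (-9/7)·g_4 from -⅓c² + 50/21c - 24/7 → 0
  remainder 0.

S(f_2,g_4): lcm = bc². S = 41/7bc - 72/7b + 5/7c.
  leading term bc: subtract (41/42)·f_1 from 41/7bc - 72/7b + 5/7c → -72/7b + 8/3c - 328/21
  leading term b: subtract (-8)·g_3 from -72/7b + 8/3c - 328/21 → 0
  remainder 0.

S(g_3,g_4): leading monomials are coprime, so the S-polynomial reduces to 0 (Buchberger's first criterion).
Every S-polynomial of the final basis reduces to 0, so we have a Gröbner basis.
Inter-reduce: drop elements whose leading term is divisible by another's, tail-reduce, and make monic.
Reduced Gröbner basis: {b - 7/27c + 41/27, c² - 50/7c + 72/7}.

Buchberger on the second generating set:
h_1 = -14bc - 36b + 14c - 92, LT = bc.
h_2 = 38bc - 72b + 6c - 8, LT = bc.

S(h_1,h_2): lcm = bc. S = 594/133b - 22/19c + 902/133.
  leading term b: no divisor's leading term divides it; move 594/133b to the remainder.
  leading term c: no divisor's leading term divides it; move -22/19c to the remainder.
  leading term 1: no divisor's leading term divides it; move 902/133 to the remainder.
  remainder 594/133b - 22/19c + 902/133 ≠ 0; add k_3 = 594/133b - 22/19c + 902/133 to the basis.

S(h_1,k_3): lcm = bc. S = 18/7b + 7/27c² - 68/27c + 46/7.
  leading term b: subtract (19/33)·k_3 from 18/7b + 7/27c² - 68/27c + 46/7 → 7/27c² - 50/27c + 8/3
  leading term c²: no divisor's leading term divides it; move 7/27c² to the remainder.
  leading term c: no divisor's leading term divides it; move -50/27c to the remainder.
  leading term 1: no divisor's leading term divides it; move 8/3 to the remainder.
  remainder 7/27c² - 50/27c + 8/3 ≠ 0; add k_4 = 7/27c² - 50/27c + 8/3 to the basis.

S(h_2,k_3): lcm = bc. S = -36/19b + 7/27c² - 698/513c - 4/19.
  leading term b: subtract (-14/33)·k_3 from -36/19b + 7/27c² - 698/513c - 4/19 → 7/27c² - 50/27c + 8/3
  leading term c²: subtract (1)·k_4 from 7/27c² - 50/27c + 8/3 → 0
  remainder 0.

S(h_1,k_4): lcm = bc². S = 68/7bc - 72/7b - c² + 46/7c.
  leading term bc: subtract (-34/49)·h_1 from 68/7bc - 72/7b - c² + 46/7c → -1728/49b - c² + 114/7c - 3128/49
  leading term b: subtract (-608/77)·k_3 from -1728/49b - c² + 114/7c - 3128/49 → -c² + 50/7c - 72/7
  leading term c²: subtract (-27/7)·k_4 from -c² + 50/7c - 72/7 → 0
  remainder 0.

S(h_2,k_4): lcm = bc². S = 698/133bc - 72/7b + 3/19c² - 4/19c.
  leading term bc: subtract (-349/931)·h_1 from 698/133bc - 72/7b + 3/19c² - 4/19c → -22140/931b + 3/19c² + 670/133c - 32108/931
  leading term b: subtract (-410/77)·k_3 from -22140/931b + 3/19c² + 670/133c - 32108/931 → 3/19c² - 150/133c + 216/133
  leading term c²: subtract (81/133)·k_4 from 3/19c² - 150/133c + 216/133 → 0
  remainder 0.

S(k_3,k_4): leading monomials are coprime, so the S-polynomial reduces to 0 (Buchberger's first criterion).
Every S-polynomial of the final basis reduces to 0, so we have a Gröbner basis.
Inter-reduce: drop elements whose leading term is divisible by another's, tail-reduce, and make monic.
Reduced Gröbner basis: {b - 7/27c + 41/27, c² - 50/7c + 72/7}.

Same reduced basis, so the two generating sets span the same ideal.

Yes, the ideals are equal.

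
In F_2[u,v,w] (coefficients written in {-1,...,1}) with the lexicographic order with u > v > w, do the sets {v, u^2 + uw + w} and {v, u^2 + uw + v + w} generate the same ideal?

Two ideals are equal iff their reduced Gröbner bases coincide (the reduced basis is unique for a fixed ordering).
Buchberger on the first generating set:
f_1 = v, LT = v.
f_2 = u^2 + uw + w, LT = u^2.

S(f_1,f_2): leading monomials are coprime, so the S-polynomial reduces to 0 (Buchberger's first criterion).
Every S-polynomial of the final basis reduces to 0, so we have a Gröbner basis.
Inter-reduce: drop elements whose leading term is divisible by another's, tail-reduce, and make monic.
Reduced Gröbner basis: {u^2 + uw + w, v}.

Buchberger on the second generating set:
h_1 = v, LT = v.
h_2 = u^2 + uw + v + w, LT = u^2.

S(h_1,h_2): leading monomials are coprime, so the S-polynomial reduces to 0 (Buchberger's first criterion).
Every S-polynomial of the final basis reduces to 0, so we have a Gröbner basis.
Inter-reduce: drop elements whose leading term is divisible by another's, tail-reduce, and make monic.
Reduced Gröbner basis: {u^2 + uw + w, v}.

The two bases agree; hence the ideals are identical.

Yes, the ideals are equal.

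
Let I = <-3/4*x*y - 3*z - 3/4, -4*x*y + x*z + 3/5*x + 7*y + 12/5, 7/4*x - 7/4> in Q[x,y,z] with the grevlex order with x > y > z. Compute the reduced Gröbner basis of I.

G = {x - 1, y + 1, z}

f_1 = -3/4*x*y - 3*z - 3/4, LT = x*y.
f_2 = -4*x*y + x*z + 3/5*x + 7*y + 12/5, LT = x*y.
f_3 = 7/4*x - 7/4, LT = x.

S(f_1,f_2): lcm = x*y. S = 1/4*x*z + 3/20*x + 7/4*y + 4*z + 8/5.
  leading term x*z: subtract (1/7*z)·f_3 from 1/4*x*z + 3/20*x + 7/4*y + 4*z + 8/5 → 3/20*x + 7/4*y + 17/4*z + 8/5
  leading term x: subtract (3/35)·f_3 from 3/20*x + 7/4*y + 17/4*z + 8/5 → 7/4*y + 17/4*z + 7/4
  leading term y: no divisor's leading term divides it; move 7/4*y to the remainder.
  leading term z: no divisor's leading term divides it; move 17/4*z to the remainder.
  leading term 1: no divisor's leading term divides it; move 7/4 to the remainder.
  remainder 7/4*y + 17/4*z + 7/4 ≠ 0; add g_4 = 7/4*y + 17/4*z + 7/4 to the basis.

S(f_1,f_3): lcm = x*y. S = y + 4*z + 1.
  leading term y: subtract (4/7)·g_4 from y + 4*z + 1 → 11/7*z
  leading term z: no divisor's leading term divides it; move 11/7*z to the remainder.
  remainder 11/7*z ≠ 0; add g_5 = 11/7*z to the basis.

The other S-polynomials (S(f_2,f_3), S(f_1,g_4), S(f_2,g_4), S(f_3,g_4), S(f_1,g_5), S(f_2,g_5), S(f_3,g_5), S(g_4,g_5)) all reduce to 0 modulo the current basis, so we have a Gröbner basis.
Inter-reduce: drop elements whose leading term is divisible by another's, tail-reduce, and make monic.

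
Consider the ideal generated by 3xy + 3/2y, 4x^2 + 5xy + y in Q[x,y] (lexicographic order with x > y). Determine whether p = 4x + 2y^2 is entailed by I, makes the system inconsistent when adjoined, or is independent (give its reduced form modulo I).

4x + 2y^2 is independent of I; its normal form modulo I is 4x + 4/3y.

First compute the reduced Gröbner basis of I by Buchberger's algorithm.
f_1 = 3xy + 3/2y, LT = xy.
f_2 = 4x^2 + 5xy + y, LT = x^2.

S(f_1,f_2): lcm = x^2y. S = -5/4xy^2 + 1/2xy - 1/4y^2.
  leading term xy^2: subtract (-5/12y)·f_1 from -5/4xy^2 + 1/2xy - 1/4y^2 → 1/2xy + 3/8y^2
  leading term xy: subtract (1/6)·f_1 from 1/2xy + 3/8y^2 → 3/8y^2 - 1/4y
  leading term y^2: no divisor's leading term divides it; move 3/8y^2 to the remainder.
  leading term y: no divisor's leading term divides it; move -1/4y to the remainder.
  remainder 3/8y^2 - 1/4y ≠ 0; add h_3 = 3/8y^2 - 1/4y to the basis.

The other S-polynomials (S(f_1,h_3), S(f_2,h_3)) all reduce to 0 modulo the current basis, so we have a Gröbner basis.
Inter-reduce: drop elements whose leading term is divisible by another's, tail-reduce, and make monic.
Reduced Gröbner basis: {x^2 - 3/8y, xy + 1/2y, y^2 - 2/3y}.
Label its elements g_1 = x^2 - 3/8y, g_2 = xy + 1/2y, g_3 = y^2 - 2/3y.

Reduce p = 4x + 2y^2 modulo G:
  leading term x: no divisor's leading term divides it; move 4x to the remainder.
  leading term y^2: subtract (2)·g_3 from 2y^2 → 4/3y
  leading term y: no divisor's leading term divides it; move 4/3y to the remainder.
  normal form = 4x + 4/3y.
The normal form is nonzero, so p ∉ I. Since p minus its normal form lies in I, I + (p) = I + (r) where r = 4x + 4/3y; decide whether this ideal is the whole ring.
Run Buchberger on G together with r (pairs among the g_i already reduce to 0 since G is a Gröbner basis):
g_1 = x^2 - 3/8y, LT = x^2.
g_2 = xy + 1/2y, LT = xy.
g_3 = y^2 - 2/3y, LT = y^2.
r = 4x + 4/3y, LT = x.

S(g_1,r): lcm = x^2. S = -1/3xy - 3/8y.
  leading term xy: subtract (-1/3)·g_2 from -1/3xy - 3/8y → -5/24y
  leading term y: no divisor's leading term divides it; move -5/24y to the remainder.
  remainder -5/24y ≠ 0; add m_5 = -5/24y to the basis.

The other S-polynomials (S(g_1,g_2), S(g_1,g_3), S(g_2,g_3), S(g_2,r), S(g_3,r), S(g_1,m_5), S(g_2,m_5), S(g_3,m_5), S(r,m_5)) all reduce to 0 modulo the current basis, so we have a Gröbner basis.
Inter-reduce: drop elements whose leading term is divisible by another's, tail-reduce, and make monic.
Reduced Gröbner basis: {x, y}.
The reduced Gröbner basis of I + (p) is {x, y} ≠ {1}, a proper ideal, so the enlarged system stays consistent: p is independent of I, with normal form 4x + 4/3y.

Ideal membership is decidable via reduction modulo a Gröbner basis.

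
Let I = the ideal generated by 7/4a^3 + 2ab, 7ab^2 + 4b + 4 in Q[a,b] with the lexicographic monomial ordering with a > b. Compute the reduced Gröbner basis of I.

G = {a + 4b^5 + 2b^4 - 2b^3 + 8/7b^2 + 20/7b + 12/7, b^6 + b^5 + 2/7b^3 + 6/7b^2 + 6/7b + 2/7}

f_1 = 7/4a^3 + 2ab, LT = a^3.
f_2 = 7ab^2 + 4b + 4, LT = ab^2.

S(f_1,f_2): lcm = a^3b^2. S = -4/7a^2b - 4/7a^2 + 8/7ab^3.
  reduce S modulo (f_1, f_2):
  remainder -4/7a^2b - 4/7a^2 - 32/49b^2 - 32/49b ≠ 0; add g_3 = -4/7a^2b - 4/7a^2 - 32/49b^2 - 32/49b to the basis.

S(f_2,g_3): lcm = a^2b^2. S = -a^2b + 4/7ab + 4/7a - 8/7b^3 - 8/7b^2.
  reduce S modulo (f_1, f_2, g_3):
  remainder a^2 + 4/7ab + 4/7a - 8/7b^3 + 8/7b ≠ 0; add g_4 = a^2 + 4/7ab + 4/7a - 8/7b^3 + 8/7b to the basis.

S(f_2,g_4): lcm = a^2b^2. S = -4/7ab^3 - 4/7ab^2 + 4/7ab + 4/7a + 8/7b^5 - 8/7b^3.
  reduce S modulo (f_1, f_2, g_3, g_4):
  remainder 4/7ab + 4/7a + 8/7b^5 - 8/7b^3 + 16/49b^2 + 32/49b + 16/49 ≠ 0; add g_5 = 4/7ab + 4/7a + 8/7b^5 - 8/7b^3 + 16/49b^2 + 32/49b + 16/49 to the basis.

S(g_3,g_4): lcm = a^2b. S = a^2 - 4/7ab^2 - 4/7ab + 8/7b^4 + 8/7b.
  reduce S modulo (f_1, f_2, g_3, g_4, g_5):
  remainder 4/7a + 16/7b^5 + 8/7b^4 - 8/7b^3 + 32/49b^2 + 80/49b + 48/49 ≠ 0; add g_6 = 4/7a + 16/7b^5 + 8/7b^4 - 8/7b^3 + 32/49b^2 + 80/49b + 48/49 to the basis.

S(f_2,g_5): lcm = ab^2. S = -ab - 2b^6 + 2b^4 - 4/7b^3 - 8/7b^2 + 4/7.
  reduce S modulo (f_1, f_2, g_3, g_4, g_5, g_6):
  remainder -2b^6 - 2b^5 - 4/7b^3 - 12/7b^2 - 12/7b - 4/7 ≠ 0; add g_7 = -2b^6 - 2b^5 - 4/7b^3 - 12/7b^2 - 12/7b - 4/7 to the basis.

The other S-polynomials (S(f_1,g_3), S(f_1,g_4), S(f_1,g_5), S(g_3,g_5), S(g_4,g_5), S(f_1,g_6), S(f_2,g_6), S(g_3,g_6), S(g_4,g_6), S(g_5,g_6), S(f_1,g_7), S(f_2,g_7), S(g_3,g_7), S(g_4,g_7), S(g_5,g_7), S(g_6,g_7)) all reduce to 0 modulo the current basis, so we have a Gröbner basis.
Inter-reduce: drop elements whose leading term is divisible by another's, tail-reduce, and make monic.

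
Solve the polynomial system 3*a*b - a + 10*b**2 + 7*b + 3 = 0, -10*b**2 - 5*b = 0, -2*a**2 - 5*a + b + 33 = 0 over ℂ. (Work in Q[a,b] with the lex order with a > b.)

Compute a lex Gröbner basis by Buchberger's algorithm.
f_1 = 3*a*b - a + 10*b**2 + 7*b + 3, LT = a*b.
f_2 = -10*b**2 - 5*b, LT = b**2.
f_3 = -2*a**2 - 5*a + b + 33, LT = a**2.

S(f_1,f_2): lcm = a*b**2. S = -5/6*a*b + 10/3*b**3 + 7/3*b**2 + b.
  reduce S modulo (f_1, f_2, f_3):
  remainder -5/18*a + 11/9*b + 5/6 ≠ 0; add h_4 = -5/18*a + 11/9*b + 5/6 to the basis.

S(f_1,f_3): lcm = a**2*b. S = -1/3*a**2 + 10/3*a*b**2 - 1/6*a*b + a + 1/2*b**2 + 33/2*b.
  reduce S modulo (f_1, f_2, f_3, h_4):
  remainder 1361/60*b ≠ 0; add h_5 = 1361/60*b to the basis.

The other S-polynomials (S(f_2,f_3), S(f_1,h_4), S(f_2,h_4), S(f_3,h_4), S(f_1,h_5), S(f_2,h_5), S(f_3,h_5), S(h_4,h_5)) all reduce to 0 modulo the current basis, so we have a Gröbner basis.
Inter-reduce: drop elements whose leading term is divisible by another's, tail-reduce, and make monic.
Reduced Gröbner basis: {a - 3, b}.

A lex Gröbner basis eliminates variables successively. Here b depends only on b, with roots {0}; lifting each root through the earlier basis elements recovers the full solutions.
  b = 0: the earlier basis element becomes a - 3 = 0, giving a = 3 — point (3, 0).

{(3, 0)}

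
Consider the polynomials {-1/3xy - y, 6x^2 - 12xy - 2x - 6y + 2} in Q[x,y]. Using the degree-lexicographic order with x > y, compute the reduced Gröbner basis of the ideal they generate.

G = {x^2 - 1/3x + 5y + 1/3, xy + 3y, y^2 + 31/15y}

f_1 = -1/3xy - y, LT = xy.
f_2 = 6x^2 - 12xy - 2x - 6y + 2, LT = x^2.

S(f_1,f_2): lcm = x^2y. S = 2xy^2 + 10/3xy + y^2 - 1/3y.
  reduce S modulo (f_1, f_2):
  remainder -5y^2 - 31/3y ≠ 0; add g_3 = -5y^2 - 31/3y to the basis.

The other S-polynomials (S(f_1,g_3), S(f_2,g_3)) all reduce to 0 modulo the current basis, so we have a Gröbner basis.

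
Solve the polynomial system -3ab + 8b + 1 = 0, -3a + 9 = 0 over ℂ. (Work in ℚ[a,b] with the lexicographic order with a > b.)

Compute a lex Gröbner basis by Buchberger's algorithm.
f_1 = -3ab + 8b + 1, LT = ab.
f_2 = -3a + 9, LT = a.

S(f_1,f_2): lcm = ab. S = ⅓b - ⅓.
  leading term b: no divisor's leading term divides it; move ⅓b to the remainder.
  leading term 1: no divisor's leading term divides it; move -⅓ to the remainder.
  remainder ⅓b - ⅓ ≠ 0; add h_3 = ⅓b - ⅓ to the basis.

The other S-polynomials (S(f_1,h_3), S(f_2,h_3)) all reduce to 0 modulo the current basis, so we have a Gröbner basis.
Inter-reduce: drop elements whose leading term is divisible by another's, tail-reduce, and make monic.
Reduced Gröbner basis: {a - 3, b - 1}.

A lex Gröbner basis eliminates variables successively. Here b - 1 depends only on b, with roots {1}; lifting each root through the earlier basis elements recovers the full solutions.
  b = 1: the earlier basis element becomes a - 3 = 0, giving a = 3 — point (3, 1).
Substituting each solution back into the original system confirms all equations vanish.

{(3, 1)}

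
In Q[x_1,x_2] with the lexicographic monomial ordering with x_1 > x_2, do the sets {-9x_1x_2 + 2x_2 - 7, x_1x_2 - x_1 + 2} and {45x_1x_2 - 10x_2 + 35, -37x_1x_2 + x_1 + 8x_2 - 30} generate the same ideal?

Yes, the ideals are equal.

Since reduced Gröbner bases are canonical representatives of ideals under a given ordering, it suffices to compute and compare them.
Buchberger on the first generating set:
f_1 = -9x_1x_2 + 2x_2 - 7, LT = x_1x_2.
f_2 = x_1x_2 - x_1 + 2, LT = x_1x_2.

S(f_1,f_2): lcm = x_1x_2. S = x_1 - 2/9x_2 - 11/9.
  leading term x_1: no divisor's leading term divides it; move x_1 to the remainder.
  leading term x_2: no divisor's leading term divides it; move -2/9x_2 to the remainder.
  leading term 1: no divisor's leading term divides it; move -11/9 to the remainder.
  remainder x_1 - 2/9x_2 - 11/9 ≠ 0; add g_3 = x_1 - 2/9x_2 - 11/9 to the basis.

S(f_1,g_3): lcm = x_1x_2. S = 2/9x_2^2 + x_2 + 7/9.
  leading term x_2^2: no divisor's leading term divides it; move 2/9x_2^2 to the remainder.
  leading term x_2: no divisor's leading term divides it; move x_2 to the remainder.
  leading term 1: no divisor's leading term divides it; move 7/9 to the remainder.
  remainder 2/9x_2^2 + x_2 + 7/9 ≠ 0; add g_4 = 2/9x_2^2 + x_2 + 7/9 to the basis.

The other S-polynomials (S(f_2,g_3), S(f_1,g_4), S(f_2,g_4), S(g_3,g_4)) all reduce to 0 modulo the current basis, so we have a Gröbner basis.
Inter-reduce: drop elements whose leading term is divisible by another's, tail-reduce, and make monic.
Reduced Gröbner basis: {x_1 - 2/9x_2 - 11/9, x_2^2 + 9/2x_2 + 7/2}.

Buchberger on the second generating set:
h_1 = 45x_1x_2 - 10x_2 + 35, LT = x_1x_2.
h_2 = -37x_1x_2 + x_1 + 8x_2 - 30, LT = x_1x_2.

S(h_1,h_2): lcm = x_1x_2. S = 1/37x_1 - 2/333x_2 - 11/333.
  leading term x_1: no divisor's leading term divides it; move 1/37x_1 to the remainder.
  leading term x_2: no divisor's leading term divides it; move -2/333x_2 to the remainder.
  leading term 1: no divisor's leading term divides it; move -11/333 to the remainder.
  remainder 1/37x_1 - 2/333x_2 - 11/333 ≠ 0; add k_3 = 1/37x_1 - 2/333x_2 - 11/333 to the basis.

S(h_1,k_3): lcm = x_1x_2. S = 2/9x_2^2 + x_2 + 7/9.
  leading term x_2^2: no divisor's leading term divides it; move 2/9x_2^2 to the remainder.
  leading term x_2: no divisor's leading term divides it; move x_2 to the remainder.
  leading term 1: no divisor's leading term divides it; move 7/9 to the remainder.
  remainder 2/9x_2^2 + x_2 + 7/9 ≠ 0; add k_4 = 2/9x_2^2 + x_2 + 7/9 to the basis.

The other S-polynomials (S(h_2,k_3), S(h_1,k_4), S(h_2,k_4), S(k_3,k_4)) all reduce to 0 modulo the current basis, so we have a Gröbner basis.
Inter-reduce: drop elements whose leading term is divisible by another's, tail-reduce, and make monic.
Reduced Gröbner basis: {x_1 - 2/9x_2 - 11/9, x_2^2 + 9/2x_2 + 7/2}.

The two bases agree; hence the ideals are identical.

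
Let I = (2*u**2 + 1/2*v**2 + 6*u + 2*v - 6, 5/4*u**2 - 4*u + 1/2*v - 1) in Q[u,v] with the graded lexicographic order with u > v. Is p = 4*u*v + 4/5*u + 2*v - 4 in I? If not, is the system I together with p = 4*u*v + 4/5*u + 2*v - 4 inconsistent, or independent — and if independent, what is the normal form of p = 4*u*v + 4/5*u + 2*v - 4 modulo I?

4*u*v + 4/5*u + 2*v - 4 is independent of I; its normal form modulo I is 4*u*v + 4/5*u + 2*v - 4.

First compute the reduced Gröbner basis of I by Buchberger's algorithm.
f_1 = 2*u**2 + 1/2*v**2 + 6*u + 2*v - 6, LT = u**2.
f_2 = 5/4*u**2 - 4*u + 1/2*v - 1, LT = u**2.

S(f_1,f_2): lcm = u**2. S = 1/4*v**2 + 31/5*u + 3/5*v - 11/5.
  reduce S modulo (f_1, f_2):
  remainder 1/4*v**2 + 31/5*u + 3/5*v - 11/5 ≠ 0; add h_3 = 1/4*v**2 + 31/5*u + 3/5*v - 11/5 to the basis.

The other S-polynomials (S(f_1,h_3), S(f_2,h_3)) all reduce to 0 modulo the current basis, so we have a Gröbner basis.
Inter-reduce: drop elements whose leading term is divisible by another's, tail-reduce, and make monic.
Reduced Gröbner basis: {u**2 - 16/5*u + 2/5*v - 4/5, v**2 + 124/5*u + 12/5*v - 44/5}.
Label its elements g_1 = u**2 - 16/5*u + 2/5*v - 4/5, g_2 = v**2 + 124/5*u + 12/5*v - 44/5.

Reduce p = 4*u*v + 4/5*u + 2*v - 4 modulo G:
  leading term u*v: no divisor's leading term divides it; move 4*u*v to the remainder.
  leading term u: no divisor's leading term divides it; move 4/5*u to the remainder.
  leading term v: no divisor's leading term divides it; move 2*v to the remainder.
  leading term 1: no divisor's leading term divides it; move -4 to the remainder.
  normal form = 4*u*v + 4/5*u + 2*v - 4.
The normal form is nonzero, so p ∉ I. Since p minus its normal form lies in I, I + (p) = I + (r) where r = 4*u*v + 4/5*u + 2*v - 4; decide whether this ideal is the whole ring.
Run Buchberger on G together with r (pairs among the g_i already reduce to 0 since G is a Gröbner basis):
g_1 = u**2 - 16/5*u + 2/5*v - 4/5, LT = u**2.
g_2 = v**2 + 124/5*u + 12/5*v - 44/5, LT = v**2.
r = 4*u*v + 4/5*u + 2*v - 4, LT = u*v.

S(g_1,r): lcm = u**2*v. S = -1/5*u**2 - 37/10*u*v + 2/5*v**2 + u - 4/5*v.
  reduce S modulo (g_1, g_2, r):
  remainder -441/50*u + 17/100*v - 17/50 ≠ 0; add m_4 = -441/50*u + 17/100*v - 17/50 to the basis.

S(g_2,r): lcm = u*v**2. S = 124/5*u**2 + 11/5*u*v - 1/2*v**2 - 44/5*u + v.
  reduce S modulo (g_1, g_2, r, m_4):
  remainder -15941/2205*v + 31882/2205 ≠ 0; add m_5 = -15941/2205*v + 31882/2205 to the basis.

The other S-polynomials (S(g_1,g_2), S(g_1,m_4), S(g_2,m_4), S(r,m_4), S(g_1,m_5), S(g_2,m_5), S(r,m_5), S(m_4,m_5)) all reduce to 0 modulo the current basis, so we have a Gröbner basis.
Inter-reduce: drop elements whose leading term is divisible by another's, tail-reduce, and make monic.
Reduced Gröbner basis: {u, v - 2}.
The reduced Gröbner basis of I + (p) is {u, v - 2} ≠ {1}, a proper ideal, so the enlarged system stays consistent: p is independent of I, with normal form 4*u*v + 4/5*u + 2*v - 4.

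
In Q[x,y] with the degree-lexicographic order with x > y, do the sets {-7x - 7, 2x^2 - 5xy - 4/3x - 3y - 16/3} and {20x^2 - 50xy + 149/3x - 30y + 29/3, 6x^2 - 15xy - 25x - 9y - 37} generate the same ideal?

Two ideals are equal iff their reduced Gröbner bases coincide (the reduced basis is unique for a fixed ordering).
Buchberger on the first generating set:
f_1 = -7x - 7, LT = x.
f_2 = 2x^2 - 5xy - 4/3x - 3y - 16/3, LT = x^2.

S(f_1,f_2): lcm = x^2. S = 5/2xy + 5/3x + 3/2y + 8/3.
  reduce S modulo (f_1, f_2):
  remainder -y + 1 ≠ 0; add g_3 = -y + 1 to the basis.

The other S-polynomials (S(f_1,g_3), S(f_2,g_3)) all reduce to 0 modulo the current basis, so we have a Gröbner basis.
Inter-reduce: drop elements whose leading term is divisible by another's, tail-reduce, and make monic.
Reduced Gröbner basis: {x + 1, y - 1}.

Buchberger on the second generating set:
h_1 = 20x^2 - 50xy + 149/3x - 30y + 29/3, LT = x^2.
h_2 = 6x^2 - 15xy - 25x - 9y - 37, LT = x^2.

S(h_1,h_2): lcm = x^2. S = 133/20x + 133/20.
  reduce S modulo (h_1, h_2):
  remainder 133/20x + 133/20 ≠ 0; add k_3 = 133/20x + 133/20 to the basis.

S(h_1,k_3): lcm = x^2. S = -5/2xy + 89/60x - 3/2y + 29/60.
  reduce S modulo (h_1, h_2, k_3):
  remainder y - 1 ≠ 0; add k_4 = y - 1 to the basis.

The other S-polynomials (S(h_2,k_3), S(h_1,k_4), S(h_2,k_4), S(k_3,k_4)) all reduce to 0 modulo the current basis, so we have a Gröbner basis.
Inter-reduce: drop elements whose leading term is divisible by another's, tail-reduce, and make monic.
Reduced Gröbner basis: {x + 1, y - 1}.

Same reduced basis, so the two generating sets span the same ideal.

Yes, the ideals are equal.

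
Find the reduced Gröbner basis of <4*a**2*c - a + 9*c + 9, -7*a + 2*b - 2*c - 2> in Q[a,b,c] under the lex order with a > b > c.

G = {a - 2/7*b + 2/7*c + 2/7, b**2*c - 2*b*c**2 - 2*b*c - 7/8*b + c**3 + 2*c**2 + 471/16*c + 455/16}

Buchberger's algorithm terminates because the ascending chain of leading-term ideals stabilizes.

f_1 = 4*a**2*c - a + 9*c + 9, LT = a**2*c.
f_2 = -7*a + 2*b - 2*c - 2, LT = a.

S(f_1,f_2): lcm = a**2*c. S = 2/7*a*b*c - 2/7*a*c**2 - 2/7*a*c - 1/4*a + 9/4*c + 9/4.
  leading term a*b*c: subtract (-2/49*b*c)·f_2 from 2/7*a*b*c - 2/7*a*c**2 - 2/7*a*c - 1/4*a + 9/4*c + 9/4 → -2/7*a*c**2 - 2/7*a*c - 1/4*a + 4/49*b**2*c - 4/49*b*c**2 - 4/49*b*c + 9/4*c + 9/4
  leading term a*c**2: subtract (2/49*c**2)·f_2 from -2/7*a*c**2 - 2/7*a*c - 1/4*a + 4/49*b**2*c - 4/49*b*c**2 - 4/49*b*c + 9/4*c + 9/4 → -2/7*a*c - 1/4*a + 4/49*b**2*c - 8/49*b*c**2 - 4/49*b*c + 4/49*c**3 + 4/49*c**2 + 9/4*c + 9/4
  leading term a*c: subtract (2/49*c)·f_2 from -2/7*a*c - 1/4*a + 4/49*b**2*c - 8/49*b*c**2 - 4/49*b*c + 4/49*c**3 + 4/49*c**2 + 9/4*c + 9/4 → -1/4*a + 4/49*b**2*c - 8/49*b*c**2 - 8/49*b*c + 4/49*c**3 + 8/49*c**2 + 457/196*c + 9/4
  leading term a: subtract (1/28)·f_2 from -1/4*a + 4/49*b**2*c - 8/49*b*c**2 - 8/49*b*c + 4/49*c**3 + 8/49*c**2 + 457/196*c + 9/4 → 4/49*b**2*c - 8/49*b*c**2 - 8/49*b*c - 1/14*b + 4/49*c**3 + 8/49*c**2 + 471/196*c + 65/28
  leading term b**2*c: no divisor's leading term divides it; move 4/49*b**2*c to the remainder.
  leading term b*c**2: no divisor's leading term divides it; move -8/49*b*c**2 to the remainder.
  leading term b*c: no divisor's leading term divides it; move -8/49*b*c to the remainder.
  leading term b: no divisor's leading term divides it; move -1/14*b to the remainder.
  leading term c**3: no divisor's leading term divides it; move 4/49*c**3 to the remainder.
  leading term c**2: no divisor's leading term divides it; move 8/49*c**2 to the remainder.
  leading term c: no divisor's leading term divides it; move 471/196*c to the remainder.
  leading term 1: no divisor's leading term divides it; move 65/28 to the remainder.
  remainder 4/49*b**2*c - 8/49*b*c**2 - 8/49*b*c - 1/14*b + 4/49*c**3 + 8/49*c**2 + 471/196*c + 65/28 ≠ 0; add g_3 = 4/49*b**2*c - 8/49*b*c**2 - 8/49*b*c - 1/14*b + 4/49*c**3 + 8/49*c**2 + 471/196*c + 65/28 to the basis.

The other S-polynomials (S(f_1,g_3), S(f_2,g_3)) all reduce to 0 modulo the current basis, so we have a Gröbner basis.
Inter-reduce: drop elements whose leading term is divisible by another's, tail-reduce, and make monic.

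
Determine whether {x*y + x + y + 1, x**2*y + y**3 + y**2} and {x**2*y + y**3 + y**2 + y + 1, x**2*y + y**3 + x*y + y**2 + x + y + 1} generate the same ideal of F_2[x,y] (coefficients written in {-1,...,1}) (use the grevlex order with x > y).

No, the ideals differ.

For a fixed monomial order, each ideal has a unique reduced Gröbner basis; comparing bases decides equality.
Buchberger on the first generating set:
f_1 = x*y + x + y + 1, LT = x*y.
f_2 = x**2*y + y**3 + y**2, LT = x**2*y.

S(f_1,f_2): lcm = x**2*y. S = y**3 + x**2 + x*y + y**2 + x.
  reduce S modulo (f_1, f_2):
  remainder y**3 + x**2 + y**2 + y + 1 ≠ 0; add g_3 = y**3 + x**2 + y**2 + y + 1 to the basis.

S(f_1,g_3): lcm = x*y**3. S = x**3 + y**3 + x*y + y**2 + x.
  reduce S modulo (f_1, f_2, g_3):
  remainder x**3 + x**2 ≠ 0; add g_4 = x**3 + x**2 to the basis.

The other S-polynomials (S(f_2,g_3), S(f_1,g_4), S(f_2,g_4), S(g_3,g_4)) all reduce to 0 modulo the current basis, so we have a Gröbner basis.
Inter-reduce: drop elements whose leading term is divisible by another's, tail-reduce, and make monic.
Reduced Gröbner basis: {x**3 + x**2, y**3 + x**2 + y**2 + y + 1, x*y + x + y + 1}.

Buchberger on the second generating set:
h_1 = x**2*y + y**3 + y**2 + y + 1, LT = x**2*y.
h_2 = x**2*y + y**3 + x*y + y**2 + x + y + 1, LT = x**2*y.

S(h_1,h_2): lcm = x**2*y. S = x*y + x.
  reduce S modulo (h_1, h_2):
  remainder x*y + x ≠ 0; add k_3 = x*y + x to the basis.

S(h_1,k_3): lcm = x**2*y. S = y**3 + x**2 + y**2 + y + 1.
  reduce S modulo (h_1, h_2, k_3):
  remainder y**3 + x**2 + y**2 + y + 1 ≠ 0; add k_4 = y**3 + x**2 + y**2 + y + 1 to the basis.

S(h_1,k_4): lcm = x**2*y**3. S = y**5 + x**4 + x**2*y**2 + y**4 + x**2*y + y**3 + x**2 + y**2.
  reduce S modulo (h_1, h_2, k_3, k_4):
  remainder x**4 ≠ 0; add k_5 = x**4 to the basis.

S(k_3,k_4): lcm = x*y**3. S = x**3 + x*y + x.
  reduce S modulo (h_1, h_2, k_3, k_4, k_5):
  remainder x**3 ≠ 0; add k_6 = x**3 to the basis.

The other S-polynomials (S(h_2,k_3), S(h_2,k_4), S(h_1,k_5), S(h_2,k_5), S(k_3,k_5), S(k_4,k_5), S(h_1,k_6), S(h_2,k_6), S(k_3,k_6), S(k_4,k_6), S(k_5,k_6)) all reduce to 0 modulo the current basis, so we have a Gröbner basis.
Inter-reduce: drop elements whose leading term is divisible by another's, tail-reduce, and make monic.
Reduced Gröbner basis: {x**3, y**3 + x**2 + y**2 + y + 1, x*y + x}.

The bases are distinct; the ideals are different.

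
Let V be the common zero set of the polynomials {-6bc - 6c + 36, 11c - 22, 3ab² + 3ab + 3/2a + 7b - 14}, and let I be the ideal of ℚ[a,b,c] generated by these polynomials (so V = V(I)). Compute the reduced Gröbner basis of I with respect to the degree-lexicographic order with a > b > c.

G = {a, b - 2, c - 2}

f_1 = -6bc - 6c + 36, LT = bc.
f_2 = 11c - 22, LT = c.
f_3 = 3ab² + 3ab + 3/2a + 7b - 14, LT = ab².

S(f_1,f_2): lcm = bc. S = 2b + c - 6.
  leading term b: no divisor's leading term divides it; move 2b to the remainder.
  leading term c: subtract (1/11)·f_2 from c - 6 → -4
  leading term 1: no divisor's leading term divides it; move -4 to the remainder.
  remainder 2b - 4 ≠ 0; add g_4 = 2b - 4 to the basis.

S(f_1,f_3): lcm = ab²c. S = -6ab - ½ac - 7/3bc + 14/3c.
  leading term ab: subtract (-3a)·g_4 from -6ab - ½ac - 7/3bc + 14/3c → -½ac - 7/3bc - 12a + 14/3c
  leading term ac: subtract (-1/22a)·f_2 from -½ac - 7/3bc - 12a + 14/3c → -7/3bc - 13a + 14/3c
  leading term bc: subtract (7/18)·f_1 from -7/3bc - 13a + 14/3c → -13a + 7c - 14
  leading term a: no divisor's leading term divides it; move -13a to the remainder.
  leading term c: subtract (7/11)·f_2 from 7c - 14 → 0
  remainder -13a ≠ 0; add g_5 = -13a to the basis.

The other S-polynomials (S(f_2,f_3), S(f_1,g_4), S(f_2,g_4), S(f_3,g_4), S(f_1,g_5), S(f_2,g_5), S(f_3,g_5), S(g_4,g_5)) all reduce to 0 modulo the current basis, so we have a Gröbner basis.
Inter-reduce: drop elements whose leading term is divisible by another's, tail-reduce, and make monic.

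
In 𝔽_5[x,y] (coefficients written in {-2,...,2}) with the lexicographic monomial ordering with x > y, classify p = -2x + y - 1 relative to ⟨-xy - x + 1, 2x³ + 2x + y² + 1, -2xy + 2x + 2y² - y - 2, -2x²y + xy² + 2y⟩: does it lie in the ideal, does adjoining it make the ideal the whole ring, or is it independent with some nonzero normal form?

First compute the reduced Gröbner basis of I by Buchberger's algorithm.
f_1 = -xy - x + 1, LT = xy.
f_2 = 2x³ + 2x + y² + 1, LT = x³.
f_3 = -2xy + 2x + 2y² - y - 2, LT = xy.
f_4 = -2x²y + xy² + 2y, LT = x²y.

S(f_1,f_2): lcm = x³y. S = x³ - x² - xy + 2y³ + 2y.
  leading term x³: subtract (-2)·f_2 from x³ - x² - xy + 2y³ + 2y → -x² - xy - x + 2y³ + 2y² + 2y + 2
  leading term x²: no divisor's leading term divides it; move -x² to the remainder.
  leading term xy: subtract (1)·f_1 from -xy - x + 2y³ + 2y² + 2y + 2 → 2y³ + 2y² + 2y + 1
  leading term y³: no divisor's leading term divides it; move 2y³ to the remainder.
  leading term y²: no divisor's leading term divides it; move 2y² to the remainder.
  leading term y: no divisor's leading term divides it; move 2y to the remainder.
  leading term 1: no divisor's leading term divides it; move 1 to the remainder.
  remainder -x² + 2y³ + 2y² + 2y + 1 ≠ 0; add h_5 = -x² + 2y³ + 2y² + 2y + 1 to the basis.

S(f_1,f_3): lcm = xy. S = 2x + y² + 2y - 2.
  leading term x: no divisor's leading term divides it; move 2x to the remainder.
  leading term y²: no divisor's leading term divides it; move y² to the remainder.
  leading term y: no divisor's leading term divides it; move 2y to the remainder.
  leading term 1: no divisor's leading term divides it; move -2 to the remainder.
  remainder 2x + y² + 2y - 2 ≠ 0; add h_6 = 2x + y² + 2y - 2 to the basis.

S(f_1,f_4): lcm = x²y. S = x² - 2xy² - x + y.
  leading term x²: subtract (-1)·h_5 from x² - 2xy² - x + y → -2xy² - x + 2y³ + 2y² - 2y + 1
  leading term xy²: subtract (2y)·f_1 from -2xy² - x + 2y³ + 2y² - 2y + 1 → 2xy - x + 2y³ + 2y² + y + 1
  leading term xy: subtract (-2)·f_1 from 2xy - x + 2y³ + 2y² + y + 1 → 2x + 2y³ + 2y² + y - 2
  leading term x: subtract (1)·h_6 from 2x + 2y³ + 2y² + y - 2 → 2y³ + y² - y
  leading term y³: no divisor's leading term divides it; move 2y³ to the remainder.
  leading term y²: no divisor's leading term divides it; move y² to the remainder.
  leading term y: no divisor's leading term divides it; move -y to the remainder.
  remainder 2y³ + y² - y ≠ 0; add h_7 = 2y³ + y² - y to the basis.

S(f_2,f_3): lcm = x³y. S = x³ + x²y² + 2x²y - x² + xy - 2y³ - 2y.
  leading term x³: subtract (-2)·f_2 from x³ + x²y² + 2x²y - x² + xy - 2y³ - 2y → x²y² + 2x²y - x² + xy - x - 2y³ + 2y² - 2y + 2
  leading term x²y²: subtract (-xy)·f_1 from x²y² + 2x²y - x² + xy - x - 2y³ + 2y² - 2y + 2 → x²y - x² + 2xy - x - 2y³ + 2y² - 2y + 2
  leading term x²y: subtract (-x)·f_1 from x²y - x² + 2xy - x - 2y³ + 2y² - 2y + 2 → -2x² + 2xy - 2y³ + 2y² - 2y + 2
  leading term x²: subtract (2)·h_5 from -2x² + 2xy - 2y³ + 2y² - 2y + 2 → 2xy - y³ - 2y² - y
  leading term xy: subtract (-2)·f_1 from 2xy - y³ - 2y² - y → -2x - y³ - 2y² - y + 2
  leading term x: subtract (-1)·h_6 from -2x - y³ - 2y² - y + 2 → -y³ - y² + y
  leading term y³: subtract (2)·h_7 from -y³ - y² + y → 2y² - 2y
  leading term y²: no divisor's leading term divides it; move 2y² to the remainder.
  leading term y: no divisor's leading term divides it; move -2y to the remainder.
  remainder 2y² - 2y ≠ 0; add h_8 = 2y² - 2y to the basis.

S(f_2,f_4): lcm = x³y. S = -2x²y² + 2xy - 2y³ - 2y.
  leading term x²y²: subtract (2xy)·f_1 from -2x²y² + 2xy - 2y³ - 2y → 2x²y - 2y³ - 2y
  leading term x²y: subtract (-2x)·f_1 from 2x²y - 2y³ - 2y → -2x² + 2x - 2y³ - 2y
  leading term x²: subtract (2)·h_5 from -2x² + 2x - 2y³ - 2y → 2x - y³ + y² - y - 2
  leading term x: subtract (1)·h_6 from 2x - y³ + y² - y - 2 → -y³ + 2y
  leading term y³: subtract (2)·h_7 from -y³ + 2y → -2y² - y
  leading term y²: subtract (-1)·h_8 from -2y² - y → 2y
  leading term y: no divisor's leading term divides it; move 2y to the remainder.
  remainder 2y ≠ 0; add h_9 = 2y to the basis.

The other S-polynomials (S(f_3,f_4), S(f_1,h_5), S(f_2,h_5), S(f_3,h_5), S(f_4,h_5), S(f_1,h_6), S(f_2,h_6), S(f_3,h_6), S(f_4,h_6), S(h_5,h_6), S(f_1,h_7), S(f_2,h_7), S(f_3,h_7), S(f_4,h_7), S(h_5,h_7), S(h_6,h_7), S(f_1,h_8), S(f_2,h_8), S(f_3,h_8), S(f_4,h_8), S(h_5,h_8), S(h_6,h_8), S(h_7,h_8), S(f_1,h_9), S(f_2,h_9), S(f_3,h_9), S(f_4,h_9), S(h_5,h_9), S(h_6,h_9), S(h_7,h_9), S(h_8,h_9)) all reduce to 0 modulo the current basis, so we have a Gröbner basis.
Inter-reduce: drop elements whose leading term is divisible by another's, tail-reduce, and make monic.
Reduced Gröbner basis: {x - 1, y}.
Label its elements g_1 = x - 1, g_2 = y.

Reduce p = -2x + y - 1 modulo G:
  leading term x: subtract (-2)·g_1 from -2x + y - 1 → y + 2
  leading term y: subtract (1)·g_2 from y + 2 → 2
  leading term 1: no divisor's leading term divides it; move 2 to the remainder.
  normal form = 2.
The normal form is nonzero, so p ∉ I. Since p minus its normal form lies in I, I + (p) = I + (r) where r = 2; decide whether this ideal is the whole ring.
Here r = 2 is a nonzero constant, hence a unit: 1 ∈ I + (p), the Gröbner basis of I + (p) is {1}, and the enlarged system has no common solution — adjoining p is inconsistent.

Adjoining -2x + y - 1 makes the ideal the whole ring: the system is inconsistent.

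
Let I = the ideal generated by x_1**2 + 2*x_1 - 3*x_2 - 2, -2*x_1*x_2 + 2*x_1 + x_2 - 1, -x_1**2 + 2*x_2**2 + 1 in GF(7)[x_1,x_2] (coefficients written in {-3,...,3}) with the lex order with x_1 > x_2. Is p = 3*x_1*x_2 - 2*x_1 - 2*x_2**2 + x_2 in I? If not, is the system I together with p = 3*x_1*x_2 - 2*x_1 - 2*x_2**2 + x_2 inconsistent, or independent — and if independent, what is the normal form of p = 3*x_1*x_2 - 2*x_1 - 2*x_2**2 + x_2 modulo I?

3*x_1*x_2 - 2*x_1 - 2*x_2**2 + x_2 lies in I (it reduces to 0).

First compute the reduced Gröbner basis of I by Buchberger's algorithm.
f_1 = x_1**2 + 2*x_1 - 3*x_2 - 2, LT = x_1**2.
f_2 = -2*x_1*x_2 + 2*x_1 + x_2 - 1, LT = x_1*x_2.
f_3 = -x_1**2 + 2*x_2**2 + 1, LT = x_1**2.

S(f_1,f_2): lcm = x_1**2*x_2. S = x_1**2 - x_1*x_2 + 3*x_1 - 3*x_2**2 - 2*x_2.
  leading term x_1**2: subtract (1)·f_1 from x_1**2 - x_1*x_2 + 3*x_1 - 3*x_2**2 - 2*x_2 → -x_1*x_2 + x_1 - 3*x_2**2 + x_2 + 2
  leading term x_1*x_2: subtract (-3)·f_2 from -x_1*x_2 + x_1 - 3*x_2**2 + x_2 + 2 → -3*x_2**2 - 3*x_2 - 1
  leading term x_2**2: no divisor's leading term divides it; move -3*x_2**2 to the remainder.
  leading term x_2: no divisor's leading term divides it; move -3*x_2 to the remainder.
  leading term 1: no divisor's leading term divides it; move -1 to the remainder.
  remainder -3*x_2**2 - 3*x_2 - 1 ≠ 0; add h_4 = -3*x_2**2 - 3*x_2 - 1 to the basis.

S(f_1,f_3): lcm = x_1**2. S = 2*x_1 + 2*x_2**2 - 3*x_2 - 1.
  leading term x_1: no divisor's leading term divides it; move 2*x_1 to the remainder.
  leading term x_2**2: subtract (-3)·h_4 from 2*x_2**2 - 3*x_2 - 1 → 2*x_2 + 3
  leading term x_2: no divisor's leading term divides it; move 2*x_2 to the remainder.
  leading term 1: no divisor's leading term divides it; move 3 to the remainder.
  remainder 2*x_1 + 2*x_2 + 3 ≠ 0; add h_5 = 2*x_1 + 2*x_2 + 3 to the basis.

S(f_1,h_5): lcm = x_1**2. S = -x_1*x_2 - 3*x_1 - 3*x_2 - 2.
  leading term x_1*x_2: subtract (-3)·f_2 from -x_1*x_2 - 3*x_1 - 3*x_2 - 2 → 3*x_1 + 2
  leading term x_1: subtract (-2)·h_5 from 3*x_1 + 2 → -3*x_2 + 1
  leading term x_2: no divisor's leading term divides it; move -3*x_2 to the remainder.
  leading term 1: no divisor's leading term divides it; move 1 to the remainder.
  remainder -3*x_2 + 1 ≠ 0; add h_6 = -3*x_2 + 1 to the basis.

The other S-polynomials (S(f_2,f_3), S(f_1,h_4), S(f_2,h_4), S(f_3,h_4), S(f_2,h_5), S(f_3,h_5), S(h_4,h_5), S(f_1,h_6), S(f_2,h_6), S(f_3,h_6), S(h_4,h_6), S(h_5,h_6)) all reduce to 0 modulo the current basis, so we have a Gröbner basis.
Inter-reduce: drop elements whose leading term is divisible by another's, tail-reduce, and make monic.
Reduced Gröbner basis: {x_1 + 3, x_2 + 2}.
Label its elements g_1 = x_1 + 3, g_2 = x_2 + 2.

Reduce p = 3*x_1*x_2 - 2*x_1 - 2*x_2**2 + x_2 modulo G:
  leading term x_1*x_2: subtract (3*x_2)·g_1 from 3*x_1*x_2 - 2*x_1 - 2*x_2**2 + x_2 → -2*x_1 - 2*x_2**2 - x_2
  leading term x_1: subtract (-2)·g_1 from -2*x_1 - 2*x_2**2 - x_2 → -2*x_2**2 - x_2 - 1
  leading term x_2**2: subtract (-2*x_2)·g_2 from -2*x_2**2 - x_2 - 1 → 3*x_2 - 1
  leading term x_2: subtract (3)·g_2 from 3*x_2 - 1 → 0
  normal form = 0.
Since the normal form is 0, p ∈ I.

Ideal membership is decidable via reduction modulo a Gröbner basis.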